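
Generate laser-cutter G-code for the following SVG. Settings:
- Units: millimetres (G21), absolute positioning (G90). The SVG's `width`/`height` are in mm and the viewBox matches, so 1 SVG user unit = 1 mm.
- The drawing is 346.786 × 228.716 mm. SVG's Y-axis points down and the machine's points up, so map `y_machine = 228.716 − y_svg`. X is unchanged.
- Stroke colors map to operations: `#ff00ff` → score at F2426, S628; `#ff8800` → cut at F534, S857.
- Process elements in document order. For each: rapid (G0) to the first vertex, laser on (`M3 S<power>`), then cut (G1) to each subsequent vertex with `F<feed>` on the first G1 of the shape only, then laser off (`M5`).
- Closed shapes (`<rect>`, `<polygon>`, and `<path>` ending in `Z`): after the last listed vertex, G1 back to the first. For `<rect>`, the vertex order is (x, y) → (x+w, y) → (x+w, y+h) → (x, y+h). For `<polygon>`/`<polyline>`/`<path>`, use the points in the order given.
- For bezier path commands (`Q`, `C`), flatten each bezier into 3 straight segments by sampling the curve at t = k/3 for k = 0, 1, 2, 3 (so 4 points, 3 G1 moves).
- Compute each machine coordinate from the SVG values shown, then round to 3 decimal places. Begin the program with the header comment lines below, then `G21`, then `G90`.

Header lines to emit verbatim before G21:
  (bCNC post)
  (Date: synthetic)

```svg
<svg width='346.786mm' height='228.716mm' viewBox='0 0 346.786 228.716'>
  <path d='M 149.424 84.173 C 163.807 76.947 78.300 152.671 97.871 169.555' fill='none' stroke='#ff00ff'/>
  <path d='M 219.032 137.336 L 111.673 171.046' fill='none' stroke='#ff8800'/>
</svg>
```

(bCNC post)
(Date: synthetic)
G21
G90
G0 X149.424 Y144.543
M3 S628
G1 X138.102 Y129.370 F2426
G1 X105.735 Y90.407
G1 X97.871 Y59.161
M5
G0 X219.032 Y91.380
M3 S857
G1 X111.673 Y57.670 F534
M5

1 u = 1 mm; y_m = 228.716 − y.

[1] `<path>` cubic bezier, #ff00ff→score S628 F2426: (149.424,144.543) → (138.102,129.370) → (105.735,90.407) → (97.871,59.161)

[2] `<path>` line segment, #ff8800→cut S857 F534: (219.032,91.380) → (111.673,57.670)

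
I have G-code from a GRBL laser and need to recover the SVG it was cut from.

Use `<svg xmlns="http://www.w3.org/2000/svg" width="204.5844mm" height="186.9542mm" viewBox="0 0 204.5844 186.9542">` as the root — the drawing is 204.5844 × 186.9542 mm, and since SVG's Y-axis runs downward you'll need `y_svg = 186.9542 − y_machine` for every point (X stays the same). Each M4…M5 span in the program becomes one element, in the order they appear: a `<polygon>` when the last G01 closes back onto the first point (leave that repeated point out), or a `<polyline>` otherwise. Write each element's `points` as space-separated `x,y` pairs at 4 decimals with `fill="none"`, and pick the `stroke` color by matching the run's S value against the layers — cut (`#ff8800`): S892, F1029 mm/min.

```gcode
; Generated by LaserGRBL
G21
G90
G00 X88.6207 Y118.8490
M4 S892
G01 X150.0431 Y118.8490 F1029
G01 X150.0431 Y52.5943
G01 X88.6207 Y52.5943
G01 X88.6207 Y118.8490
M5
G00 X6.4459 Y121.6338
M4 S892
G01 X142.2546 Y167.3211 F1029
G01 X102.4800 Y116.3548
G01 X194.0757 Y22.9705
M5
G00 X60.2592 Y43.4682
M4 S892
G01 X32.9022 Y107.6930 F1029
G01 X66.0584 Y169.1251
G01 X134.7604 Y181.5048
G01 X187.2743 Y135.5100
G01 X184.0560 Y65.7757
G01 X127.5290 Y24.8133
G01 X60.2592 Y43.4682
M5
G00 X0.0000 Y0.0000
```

<svg xmlns="http://www.w3.org/2000/svg" width="204.5844mm" height="186.9542mm" viewBox="0 0 204.5844 186.9542">
  <polygon points="88.6207,68.1052 150.0431,68.1052 150.0431,134.3599 88.6207,134.3599" fill="none" stroke="#ff8800"/>
  <polyline points="6.4459,65.3204 142.2546,19.6331 102.4800,70.5994 194.0757,163.9837" fill="none" stroke="#ff8800"/>
  <polygon points="60.2592,143.4860 32.9022,79.2612 66.0584,17.8291 134.7604,5.4494 187.2743,51.4442 184.0560,121.1785 127.5290,162.1409" fill="none" stroke="#ff8800"/>
</svg>

Machine Y-up, SVG Y-down with viewBox height 186.9542, so y_svg = 186.9542 − y_machine; X carries over. Every run uses S892, so all elements get stroke `#ff8800` (cut).

Run 1: The run returns to its start, so emit a `<polygon>` with points (Y-flipped): 88.6207,68.1052 150.0431,68.1052 150.0431,134.3599 88.6207,134.3599.

Run 2: The run is open, so emit a `<polyline>` with points (Y-flipped): 6.4459,65.3204 142.2546,19.6331 102.4800,70.5994 194.0757,163.9837.

Run 3: The run returns to its start, so emit a `<polygon>` with points (Y-flipped): 60.2592,143.4860 32.9022,79.2612 66.0584,17.8291 134.7604,5.4494 187.2743,51.4442 184.0560,121.1785 127.5290,162.1409.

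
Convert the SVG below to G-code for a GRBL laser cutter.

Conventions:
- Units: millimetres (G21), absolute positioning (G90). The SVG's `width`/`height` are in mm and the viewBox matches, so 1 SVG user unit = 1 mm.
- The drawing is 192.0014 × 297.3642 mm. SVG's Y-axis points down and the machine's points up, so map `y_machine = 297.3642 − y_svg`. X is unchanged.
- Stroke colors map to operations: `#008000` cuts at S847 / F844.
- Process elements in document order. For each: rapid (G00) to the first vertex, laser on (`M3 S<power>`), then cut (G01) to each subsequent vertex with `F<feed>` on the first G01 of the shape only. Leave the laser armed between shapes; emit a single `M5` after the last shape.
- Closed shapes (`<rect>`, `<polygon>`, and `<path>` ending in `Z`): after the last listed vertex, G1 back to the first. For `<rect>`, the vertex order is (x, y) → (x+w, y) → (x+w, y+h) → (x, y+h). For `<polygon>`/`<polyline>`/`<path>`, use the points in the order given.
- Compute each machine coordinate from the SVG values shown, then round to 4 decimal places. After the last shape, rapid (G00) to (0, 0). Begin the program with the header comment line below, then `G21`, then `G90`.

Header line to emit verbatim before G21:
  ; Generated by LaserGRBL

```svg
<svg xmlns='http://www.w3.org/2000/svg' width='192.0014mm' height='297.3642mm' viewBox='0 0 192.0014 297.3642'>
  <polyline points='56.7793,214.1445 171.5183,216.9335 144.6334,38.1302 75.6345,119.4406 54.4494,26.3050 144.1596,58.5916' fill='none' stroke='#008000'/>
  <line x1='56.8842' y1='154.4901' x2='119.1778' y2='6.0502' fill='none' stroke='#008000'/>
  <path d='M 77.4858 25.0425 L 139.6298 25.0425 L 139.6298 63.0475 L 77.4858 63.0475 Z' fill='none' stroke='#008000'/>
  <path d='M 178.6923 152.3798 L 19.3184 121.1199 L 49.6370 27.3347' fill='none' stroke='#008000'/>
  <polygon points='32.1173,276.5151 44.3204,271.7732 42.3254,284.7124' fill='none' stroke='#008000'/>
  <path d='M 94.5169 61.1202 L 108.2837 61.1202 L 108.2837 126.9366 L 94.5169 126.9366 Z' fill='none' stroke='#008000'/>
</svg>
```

; Generated by LaserGRBL
G21
G90
G00 X56.7793 Y83.2197
M3 S847
G01 X171.5183 Y80.4307 F844
G01 X144.6334 Y259.2340
G01 X75.6345 Y177.9236
G01 X54.4494 Y271.0592
G01 X144.1596 Y238.7726
G00 X56.8842 Y142.8741
M3 S847
G01 X119.1778 Y291.3140 F844
G00 X77.4858 Y272.3217
M3 S847
G01 X139.6298 Y272.3217 F844
G01 X139.6298 Y234.3167
G01 X77.4858 Y234.3167
G01 X77.4858 Y272.3217
G00 X178.6923 Y144.9844
M3 S847
G01 X19.3184 Y176.2443 F844
G01 X49.6370 Y270.0295
G00 X32.1173 Y20.8491
M3 S847
G01 X44.3204 Y25.5910 F844
G01 X42.3254 Y12.6518
G01 X32.1173 Y20.8491
G00 X94.5169 Y236.2440
M3 S847
G01 X108.2837 Y236.2440 F844
G01 X108.2837 Y170.4276
G01 X94.5169 Y170.4276
G01 X94.5169 Y236.2440
M5
G00 X0.0000 Y0.0000

1 u = 1 mm; y_m = 297.3642 − y.

[1] `<polyline>` open polyline, #008000→cut S847 F844: (56.7793,83.2197) → (171.5183,80.4307) → (144.6334,259.2340) → (75.6345,177.9236) → (54.4494,271.0592) → (144.1596,238.7726)

[2] `<line>` line segment, #008000→cut S847 F844: (56.8842,142.8741) → (119.1778,291.3140)

[3] `<path>` rectangle, #008000→cut S847 F844: (77.4858,272.3217) → (139.6298,272.3217) → (139.6298,234.3167) → (77.4858,234.3167) → (77.4858,272.3217) (closed)

[4] `<path>` open polyline, #008000→cut S847 F844: (178.6923,144.9844) → (19.3184,176.2443) → (49.6370,270.0295)

[5] `<polygon>` regular polygon, #008000→cut S847 F844: (32.1173,20.8491) → (44.3204,25.5910) → (42.3254,12.6518) → (32.1173,20.8491) (closed)

[6] `<path>` rectangle, #008000→cut S847 F844: (94.5169,236.2440) → (108.2837,236.2440) → (108.2837,170.4276) → (94.5169,170.4276) → (94.5169,236.2440) (closed)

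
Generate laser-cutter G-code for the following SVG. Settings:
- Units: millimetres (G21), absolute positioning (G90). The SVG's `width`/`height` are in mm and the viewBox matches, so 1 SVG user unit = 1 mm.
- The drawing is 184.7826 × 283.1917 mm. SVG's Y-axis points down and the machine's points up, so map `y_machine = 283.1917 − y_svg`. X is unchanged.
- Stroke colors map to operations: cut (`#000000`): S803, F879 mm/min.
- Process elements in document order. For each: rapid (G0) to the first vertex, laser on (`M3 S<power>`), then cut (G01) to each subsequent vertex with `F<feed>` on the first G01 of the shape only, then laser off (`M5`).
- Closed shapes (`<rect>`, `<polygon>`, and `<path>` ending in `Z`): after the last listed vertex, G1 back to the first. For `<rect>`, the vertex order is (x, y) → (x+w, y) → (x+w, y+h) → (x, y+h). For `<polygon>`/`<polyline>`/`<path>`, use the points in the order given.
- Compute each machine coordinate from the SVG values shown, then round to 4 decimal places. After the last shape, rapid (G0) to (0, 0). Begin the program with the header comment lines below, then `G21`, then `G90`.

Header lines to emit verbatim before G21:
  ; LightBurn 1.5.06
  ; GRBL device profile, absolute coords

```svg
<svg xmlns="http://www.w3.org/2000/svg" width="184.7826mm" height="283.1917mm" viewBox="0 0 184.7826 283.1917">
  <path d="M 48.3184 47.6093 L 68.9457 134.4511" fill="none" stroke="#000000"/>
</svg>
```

; LightBurn 1.5.06
; GRBL device profile, absolute coords
G21
G90
G0 X48.3184 Y235.5824
M3 S803
G01 X68.9457 Y148.7406 F879
M5
G0 X0.0000 Y0.0000

viewBox `0 0 184.7826 283.1917` with mm width/height → 1 unit = 1 mm. Flip: y_m = 283.1917 − y_svg.

**Shape 1** — `<path>` line segment, stroke `#000000` → cut (S803, F879). Machine vertices: (48.3184,235.5824) → (68.9457,148.7406). Open path.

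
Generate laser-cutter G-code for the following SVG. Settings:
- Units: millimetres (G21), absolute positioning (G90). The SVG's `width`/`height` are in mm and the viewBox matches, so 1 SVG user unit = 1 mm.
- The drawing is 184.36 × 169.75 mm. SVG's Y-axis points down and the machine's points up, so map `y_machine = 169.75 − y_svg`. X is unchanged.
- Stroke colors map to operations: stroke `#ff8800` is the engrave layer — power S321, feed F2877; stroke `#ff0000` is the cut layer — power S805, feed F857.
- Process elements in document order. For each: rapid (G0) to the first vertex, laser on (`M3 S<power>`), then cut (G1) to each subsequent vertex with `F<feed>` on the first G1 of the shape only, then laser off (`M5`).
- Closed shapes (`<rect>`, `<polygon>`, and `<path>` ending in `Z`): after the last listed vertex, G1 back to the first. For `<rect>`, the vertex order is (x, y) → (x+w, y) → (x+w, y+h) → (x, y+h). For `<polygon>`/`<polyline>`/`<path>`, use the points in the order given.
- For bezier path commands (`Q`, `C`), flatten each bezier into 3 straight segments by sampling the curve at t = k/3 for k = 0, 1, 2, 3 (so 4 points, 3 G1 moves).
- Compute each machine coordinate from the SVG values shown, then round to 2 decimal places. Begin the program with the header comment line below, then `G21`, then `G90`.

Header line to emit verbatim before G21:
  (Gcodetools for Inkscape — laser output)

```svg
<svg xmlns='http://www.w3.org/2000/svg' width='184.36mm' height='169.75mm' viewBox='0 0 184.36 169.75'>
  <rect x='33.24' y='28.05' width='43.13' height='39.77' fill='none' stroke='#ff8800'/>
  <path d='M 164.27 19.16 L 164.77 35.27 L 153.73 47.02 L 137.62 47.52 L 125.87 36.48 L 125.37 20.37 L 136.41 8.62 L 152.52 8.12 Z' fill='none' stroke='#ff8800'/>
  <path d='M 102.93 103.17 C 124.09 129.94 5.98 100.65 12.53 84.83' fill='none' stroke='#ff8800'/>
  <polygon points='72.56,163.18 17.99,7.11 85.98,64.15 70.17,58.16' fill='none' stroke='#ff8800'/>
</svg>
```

(Gcodetools for Inkscape — laser output)
G21
G90
G0 X33.24 Y141.70
M3 S321
G1 X76.37 Y141.70 F2877
G1 X76.37 Y101.93
G1 X33.24 Y101.93
G1 X33.24 Y141.70
M5
G0 X164.27 Y150.59
M3 S321
G1 X164.77 Y134.48 F2877
G1 X153.73 Y122.73
G1 X137.62 Y122.23
G1 X125.87 Y133.27
G1 X125.37 Y149.38
G1 X136.41 Y161.13
G1 X152.52 Y161.63
G1 X164.27 Y150.59
M5
G0 X102.93 Y66.58
M3 S321
G1 X87.44 Y55.92 F2877
G1 X37.76 Y67.19
G1 X12.53 Y84.92
M5
G0 X72.56 Y6.57
M3 S321
G1 X17.99 Y162.64 F2877
G1 X85.98 Y105.60
G1 X70.17 Y111.59
G1 X72.56 Y6.57
M5

viewBox `0 0 184.36 169.75` with mm width/height → 1 unit = 1 mm. Flip: y_m = 169.75 − y_svg.

**Shape 1** — `<rect>` rectangle, stroke `#ff8800` → engrave (S321, F2877). Machine vertices: (33.24,141.70) → (76.37,141.70) → (76.37,101.93) → (33.24,101.93) → (33.24,141.70). Closed: final G1 returns to the first vertex.

**Shape 2** — `<path>` regular polygon, stroke `#ff8800` → engrave (S321, F2877). Machine vertices: (164.27,150.59) → (164.77,134.48) → (153.73,122.73) → (137.62,122.23) → (125.87,133.27) → (125.37,149.38) → (136.41,161.13) → (152.52,161.63) → (164.27,150.59). Closed: final G1 returns to the first vertex.

**Shape 3** — `<path>` cubic bezier, stroke `#ff8800` → engrave (S321, F2877). Control points (SVG): P0=(102.93,103.17), P1=(124.09,129.94), P2=(5.98,100.65), P3=(12.53,84.83); sampled at t=k/3. Machine vertices: (102.93,66.58) → (87.44,55.92) → (37.76,67.19) → (12.53,84.92). Open path.

**Shape 4** — `<polygon>` closed polygon, stroke `#ff8800` → engrave (S321, F2877). Machine vertices: (72.56,6.57) → (17.99,162.64) → (85.98,105.60) → (70.17,111.59) → (72.56,6.57). Closed: final G1 returns to the first vertex.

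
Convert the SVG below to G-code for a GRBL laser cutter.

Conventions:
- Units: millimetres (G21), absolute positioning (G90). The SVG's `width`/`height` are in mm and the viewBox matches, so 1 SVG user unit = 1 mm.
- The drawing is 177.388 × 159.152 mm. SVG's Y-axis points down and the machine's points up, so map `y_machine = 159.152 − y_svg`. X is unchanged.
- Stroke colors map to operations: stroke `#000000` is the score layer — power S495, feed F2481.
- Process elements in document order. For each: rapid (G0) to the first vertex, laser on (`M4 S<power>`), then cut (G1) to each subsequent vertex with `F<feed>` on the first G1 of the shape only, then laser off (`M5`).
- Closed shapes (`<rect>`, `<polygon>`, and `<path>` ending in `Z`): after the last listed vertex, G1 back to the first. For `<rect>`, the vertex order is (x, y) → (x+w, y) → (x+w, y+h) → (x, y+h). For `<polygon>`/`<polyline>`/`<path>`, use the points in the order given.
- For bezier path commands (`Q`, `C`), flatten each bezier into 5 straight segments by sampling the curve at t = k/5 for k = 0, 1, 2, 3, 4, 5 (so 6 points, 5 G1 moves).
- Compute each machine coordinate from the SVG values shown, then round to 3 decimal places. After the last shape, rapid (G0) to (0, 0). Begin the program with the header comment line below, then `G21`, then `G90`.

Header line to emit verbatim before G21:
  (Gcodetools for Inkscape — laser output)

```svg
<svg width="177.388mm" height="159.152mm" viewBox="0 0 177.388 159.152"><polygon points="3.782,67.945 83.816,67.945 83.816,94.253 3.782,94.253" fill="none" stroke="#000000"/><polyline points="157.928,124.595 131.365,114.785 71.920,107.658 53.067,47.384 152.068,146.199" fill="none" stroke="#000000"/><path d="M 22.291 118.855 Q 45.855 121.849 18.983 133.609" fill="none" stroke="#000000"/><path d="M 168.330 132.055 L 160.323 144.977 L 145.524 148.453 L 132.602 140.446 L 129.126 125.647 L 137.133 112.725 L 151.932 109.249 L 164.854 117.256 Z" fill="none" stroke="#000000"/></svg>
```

(Gcodetools for Inkscape — laser output)
G21
G90
G0 X3.782 Y91.207
M4 S495
G1 X83.816 Y91.207 F2481
G1 X83.816 Y64.899
G1 X3.782 Y64.899
G1 X3.782 Y91.207
M5
G0 X157.928 Y34.557
M4 S495
G1 X131.365 Y44.367 F2481
G1 X71.920 Y51.494
G1 X53.067 Y111.768
G1 X152.068 Y12.953
M5
G0 X22.291 Y40.297
M4 S495
G1 X29.699 Y38.749 F2481
G1 X33.072 Y36.499
G1 X32.411 Y33.548
G1 X27.714 Y29.896
G1 X18.983 Y25.543
M5
G0 X168.330 Y27.097
M4 S495
G1 X160.323 Y14.175 F2481
G1 X145.524 Y10.699
G1 X132.602 Y18.706
G1 X129.126 Y33.505
G1 X137.133 Y46.427
G1 X151.932 Y49.903
G1 X164.854 Y41.896
G1 X168.330 Y27.097
M5
G0 X0.000 Y0.000

viewBox `0 0 177.388 159.152` with mm width/height → 1 unit = 1 mm. Flip: y_m = 159.152 − y_svg.

**Shape 1** — `<polygon>` rectangle, stroke `#000000` → score (S495, F2481). Machine vertices: (3.782,91.207) → (83.816,91.207) → (83.816,64.899) → (3.782,64.899) → (3.782,91.207). Closed: final G1 returns to the first vertex.

**Shape 2** — `<polyline>` open polyline, stroke `#000000` → score (S495, F2481). Machine vertices: (157.928,34.557) → (131.365,44.367) → (71.920,51.494) → (53.067,111.768) → (152.068,12.953). Open path.

**Shape 3** — `<path>` quadratic bezier, stroke `#000000` → score (S495, F2481). Control points (SVG): P0=(22.291,118.855), P1=(45.855,121.849), P2=(18.983,133.609); sampled at t=k/5. Machine vertices: (22.291,40.297) → (29.699,38.749) → (33.072,36.499) → (32.411,33.548) → (27.714,29.896) → (18.983,25.543). Open path.

**Shape 4** — `<path>` regular polygon, stroke `#000000` → score (S495, F2481). Machine vertices: (168.330,27.097) → (160.323,14.175) → (145.524,10.699) → (132.602,18.706) → (129.126,33.505) → (137.133,46.427) → (151.932,49.903) → (164.854,41.896) → (168.330,27.097). Closed: final G1 returns to the first vertex.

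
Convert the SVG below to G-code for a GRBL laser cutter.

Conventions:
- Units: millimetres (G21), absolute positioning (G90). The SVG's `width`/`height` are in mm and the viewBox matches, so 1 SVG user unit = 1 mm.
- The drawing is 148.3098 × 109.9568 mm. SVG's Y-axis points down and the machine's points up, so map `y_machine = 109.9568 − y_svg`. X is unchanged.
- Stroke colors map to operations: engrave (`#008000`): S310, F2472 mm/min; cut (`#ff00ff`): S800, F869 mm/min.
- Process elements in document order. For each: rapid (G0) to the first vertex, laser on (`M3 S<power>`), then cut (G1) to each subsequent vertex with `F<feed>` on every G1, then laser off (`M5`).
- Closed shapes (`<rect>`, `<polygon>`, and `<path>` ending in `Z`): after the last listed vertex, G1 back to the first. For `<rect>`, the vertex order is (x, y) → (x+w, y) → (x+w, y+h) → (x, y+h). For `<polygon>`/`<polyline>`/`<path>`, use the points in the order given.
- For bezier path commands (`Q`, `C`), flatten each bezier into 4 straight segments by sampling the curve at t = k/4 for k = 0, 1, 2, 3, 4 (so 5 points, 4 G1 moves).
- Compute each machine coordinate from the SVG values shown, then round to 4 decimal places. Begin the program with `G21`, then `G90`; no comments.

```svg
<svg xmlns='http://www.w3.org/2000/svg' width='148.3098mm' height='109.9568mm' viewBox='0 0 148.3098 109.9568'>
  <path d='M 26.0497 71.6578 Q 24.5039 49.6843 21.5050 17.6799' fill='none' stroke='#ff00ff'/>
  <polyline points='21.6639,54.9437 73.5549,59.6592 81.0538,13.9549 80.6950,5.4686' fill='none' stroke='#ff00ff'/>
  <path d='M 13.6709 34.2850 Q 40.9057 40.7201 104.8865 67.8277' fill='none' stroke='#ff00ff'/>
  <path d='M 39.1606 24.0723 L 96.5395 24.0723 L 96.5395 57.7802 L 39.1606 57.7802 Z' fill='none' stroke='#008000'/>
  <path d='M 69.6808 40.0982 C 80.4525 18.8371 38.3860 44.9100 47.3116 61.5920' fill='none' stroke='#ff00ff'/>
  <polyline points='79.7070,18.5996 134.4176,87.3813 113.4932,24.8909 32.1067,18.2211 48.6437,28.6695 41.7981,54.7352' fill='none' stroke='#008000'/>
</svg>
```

Since the viewBox matches the mm dimensions, user units are millimetres directly. The only transform is the Y-flip y_m = 109.9568 − y_svg.

Shape 1 is a quadratic bezier drawn with `<path>`. Its stroke #ff00ff means cut at S800, F869. After flipping Y the toolpath is (26.0497,38.2990) → (25.1860,49.9127) → (24.1406,62.7802) → (22.9136,76.9016) → (21.5050,92.2769).

Shape 2 is a open polyline drawn with `<polyline>`. Its stroke #ff00ff means cut at S800, F869. After flipping Y the toolpath is (21.6639,55.0131) → (73.5549,50.2976) → (81.0538,96.0019) → (80.6950,104.4882).

Shape 3 is a quadratic bezier drawn with `<path>`. Its stroke #ff00ff means cut at S800, F869. After flipping Y the toolpath is (13.6709,75.6718) → (29.5849,71.1622) → (50.0922,64.0686) → (75.1927,54.3909) → (104.8865,42.1291).

Shape 4 is a rectangle drawn with `<path>`. Its stroke #008000 means engrave at S310, F2472. After flipping Y the toolpath is (39.1606,85.8845) → (96.5395,85.8845) → (96.5395,52.1766) → (39.1606,52.1766) → (39.1606,85.8845), returning to the start.

Shape 5 is a cubic bezier drawn with `<path>`. Its stroke #ff00ff means cut at S800, F869. After flipping Y the toolpath is (69.6808,69.8586) → (69.4748,77.8156) → (59.1885,73.3404) → (48.5561,61.7508) → (47.3116,48.3648).

Shape 6 is a open polyline drawn with `<polyline>`. Its stroke #008000 means engrave at S310, F2472. After flipping Y the toolpath is (79.7070,91.3572) → (134.4176,22.5755) → (113.4932,85.0659) → (32.1067,91.7357) → (48.6437,81.2873) → (41.7981,55.2216).

G21
G90
G0 X26.0497 Y38.2990
M3 S800
G1 X25.1860 Y49.9127 F869
G1 X24.1406 Y62.7802 F869
G1 X22.9136 Y76.9016 F869
G1 X21.5050 Y92.2769 F869
M5
G0 X21.6639 Y55.0131
M3 S800
G1 X73.5549 Y50.2976 F869
G1 X81.0538 Y96.0019 F869
G1 X80.6950 Y104.4882 F869
M5
G0 X13.6709 Y75.6718
M3 S800
G1 X29.5849 Y71.1622 F869
G1 X50.0922 Y64.0686 F869
G1 X75.1927 Y54.3909 F869
G1 X104.8865 Y42.1291 F869
M5
G0 X39.1606 Y85.8845
M3 S310
G1 X96.5395 Y85.8845 F2472
G1 X96.5395 Y52.1766 F2472
G1 X39.1606 Y52.1766 F2472
G1 X39.1606 Y85.8845 F2472
M5
G0 X69.6808 Y69.8586
M3 S800
G1 X69.4748 Y77.8156 F869
G1 X59.1885 Y73.3404 F869
G1 X48.5561 Y61.7508 F869
G1 X47.3116 Y48.3648 F869
M5
G0 X79.7070 Y91.3572
M3 S310
G1 X134.4176 Y22.5755 F2472
G1 X113.4932 Y85.0659 F2472
G1 X32.1067 Y91.7357 F2472
G1 X48.6437 Y81.2873 F2472
G1 X41.7981 Y55.2216 F2472
M5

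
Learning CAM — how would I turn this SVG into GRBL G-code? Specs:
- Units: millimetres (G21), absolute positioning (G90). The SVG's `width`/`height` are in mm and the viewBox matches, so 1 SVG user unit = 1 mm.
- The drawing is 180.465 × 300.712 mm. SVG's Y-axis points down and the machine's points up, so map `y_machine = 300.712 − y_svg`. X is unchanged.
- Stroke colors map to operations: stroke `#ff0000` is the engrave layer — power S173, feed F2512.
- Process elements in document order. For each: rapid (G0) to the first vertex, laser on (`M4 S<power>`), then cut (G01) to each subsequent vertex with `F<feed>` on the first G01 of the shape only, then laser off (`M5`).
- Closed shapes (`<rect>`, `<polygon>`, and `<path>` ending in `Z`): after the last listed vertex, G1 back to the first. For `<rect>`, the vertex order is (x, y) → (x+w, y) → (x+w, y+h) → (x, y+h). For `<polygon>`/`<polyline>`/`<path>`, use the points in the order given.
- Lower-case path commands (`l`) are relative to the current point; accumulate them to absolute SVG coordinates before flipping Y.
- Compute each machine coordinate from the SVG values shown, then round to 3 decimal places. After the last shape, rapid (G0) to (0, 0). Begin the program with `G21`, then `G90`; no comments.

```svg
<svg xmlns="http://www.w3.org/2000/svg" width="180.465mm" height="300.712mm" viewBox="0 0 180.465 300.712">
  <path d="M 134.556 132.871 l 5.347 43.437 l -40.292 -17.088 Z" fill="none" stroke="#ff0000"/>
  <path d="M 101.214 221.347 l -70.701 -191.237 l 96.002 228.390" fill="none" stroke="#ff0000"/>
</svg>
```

Since the viewBox matches the mm dimensions, user units are millimetres directly. The only transform is the Y-flip y_m = 300.712 − y_svg.

Shape 1 is a regular polygon drawn with `<path>`. Its stroke #ff0000 means engrave at S173, F2512. After flipping Y the toolpath is (134.556,167.841) → (139.903,124.404) → (99.611,141.492) → (134.556,167.841), returning to the start.

Shape 2 is a open polyline drawn with `<path>`. Its stroke #ff0000 means engrave at S173, F2512. After flipping Y the toolpath is (101.214,79.365) → (30.513,270.602) → (126.515,42.212).

G21
G90
G0 X134.556 Y167.841
M4 S173
G01 X139.903 Y124.404 F2512
G01 X99.611 Y141.492
G01 X134.556 Y167.841
M5
G0 X101.214 Y79.365
M4 S173
G01 X30.513 Y270.602 F2512
G01 X126.515 Y42.212
M5
G0 X0.000 Y0.000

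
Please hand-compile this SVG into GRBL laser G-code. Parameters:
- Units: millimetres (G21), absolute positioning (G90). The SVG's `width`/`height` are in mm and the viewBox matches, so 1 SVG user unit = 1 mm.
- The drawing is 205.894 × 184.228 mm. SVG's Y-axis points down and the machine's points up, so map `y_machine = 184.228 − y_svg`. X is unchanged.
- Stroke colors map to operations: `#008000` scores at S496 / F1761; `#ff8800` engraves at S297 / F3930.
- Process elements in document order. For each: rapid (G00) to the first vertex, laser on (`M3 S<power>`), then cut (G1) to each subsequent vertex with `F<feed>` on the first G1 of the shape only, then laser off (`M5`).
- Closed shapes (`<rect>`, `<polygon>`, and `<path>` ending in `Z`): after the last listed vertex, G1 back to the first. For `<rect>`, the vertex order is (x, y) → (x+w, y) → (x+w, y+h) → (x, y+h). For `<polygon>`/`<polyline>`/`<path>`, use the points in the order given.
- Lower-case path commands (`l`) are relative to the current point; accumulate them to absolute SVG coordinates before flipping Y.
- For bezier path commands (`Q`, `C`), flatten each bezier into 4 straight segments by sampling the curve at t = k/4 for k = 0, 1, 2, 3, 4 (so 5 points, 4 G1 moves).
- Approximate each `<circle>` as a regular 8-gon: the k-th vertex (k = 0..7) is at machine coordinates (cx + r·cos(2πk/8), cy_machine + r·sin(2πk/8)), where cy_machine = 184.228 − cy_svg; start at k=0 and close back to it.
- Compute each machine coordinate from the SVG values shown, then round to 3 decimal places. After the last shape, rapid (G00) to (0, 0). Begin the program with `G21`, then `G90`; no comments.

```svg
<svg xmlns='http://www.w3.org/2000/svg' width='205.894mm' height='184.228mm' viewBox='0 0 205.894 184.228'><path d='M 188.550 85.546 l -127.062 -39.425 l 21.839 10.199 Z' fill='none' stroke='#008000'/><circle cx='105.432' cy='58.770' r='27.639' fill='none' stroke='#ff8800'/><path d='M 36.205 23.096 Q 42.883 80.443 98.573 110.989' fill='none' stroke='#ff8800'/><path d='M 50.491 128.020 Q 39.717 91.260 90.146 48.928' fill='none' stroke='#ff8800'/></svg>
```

1 u = 1 mm; y_m = 184.228 − y.

[1] `<path>` closed polygon, #008000→score S496 F1761: (188.550,98.682) → (61.488,138.107) → (83.327,127.908) → (188.550,98.682) (closed)

[2] `<circle>` circle, #ff8800→engrave S297 F3930: (133.071,125.458) → (124.976,145.002) → (105.432,153.097) → (85.888,145.002) → (77.793,125.458) → (85.888,105.914) → (105.432,97.819) → (124.976,105.914) → (133.071,125.458) (closed)

[3] `<path>` quadratic bezier, #ff8800→engrave S297 F3930: (36.205,161.132) → (42.607,134.134) → (55.136,110.485) → (73.791,90.187) → (98.573,73.239)

[4] `<path>` quadratic bezier, #ff8800→engrave S297 F3930: (50.491,56.208) → (48.929,74.936) → (55.018,94.361) → (68.757,114.482) → (90.146,135.300)

G21
G90
G00 X188.550 Y98.682
M3 S496
G1 X61.488 Y138.107 F1761
G1 X83.327 Y127.908
G1 X188.550 Y98.682
M5
G00 X133.071 Y125.458
M3 S297
G1 X124.976 Y145.002 F3930
G1 X105.432 Y153.097
G1 X85.888 Y145.002
G1 X77.793 Y125.458
G1 X85.888 Y105.914
G1 X105.432 Y97.819
G1 X124.976 Y105.914
G1 X133.071 Y125.458
M5
G00 X36.205 Y161.132
M3 S297
G1 X42.607 Y134.134 F3930
G1 X55.136 Y110.485
G1 X73.791 Y90.187
G1 X98.573 Y73.239
M5
G00 X50.491 Y56.208
M3 S297
G1 X48.929 Y74.936 F3930
G1 X55.018 Y94.361
G1 X68.757 Y114.482
G1 X90.146 Y135.300
M5
G00 X0.000 Y0.000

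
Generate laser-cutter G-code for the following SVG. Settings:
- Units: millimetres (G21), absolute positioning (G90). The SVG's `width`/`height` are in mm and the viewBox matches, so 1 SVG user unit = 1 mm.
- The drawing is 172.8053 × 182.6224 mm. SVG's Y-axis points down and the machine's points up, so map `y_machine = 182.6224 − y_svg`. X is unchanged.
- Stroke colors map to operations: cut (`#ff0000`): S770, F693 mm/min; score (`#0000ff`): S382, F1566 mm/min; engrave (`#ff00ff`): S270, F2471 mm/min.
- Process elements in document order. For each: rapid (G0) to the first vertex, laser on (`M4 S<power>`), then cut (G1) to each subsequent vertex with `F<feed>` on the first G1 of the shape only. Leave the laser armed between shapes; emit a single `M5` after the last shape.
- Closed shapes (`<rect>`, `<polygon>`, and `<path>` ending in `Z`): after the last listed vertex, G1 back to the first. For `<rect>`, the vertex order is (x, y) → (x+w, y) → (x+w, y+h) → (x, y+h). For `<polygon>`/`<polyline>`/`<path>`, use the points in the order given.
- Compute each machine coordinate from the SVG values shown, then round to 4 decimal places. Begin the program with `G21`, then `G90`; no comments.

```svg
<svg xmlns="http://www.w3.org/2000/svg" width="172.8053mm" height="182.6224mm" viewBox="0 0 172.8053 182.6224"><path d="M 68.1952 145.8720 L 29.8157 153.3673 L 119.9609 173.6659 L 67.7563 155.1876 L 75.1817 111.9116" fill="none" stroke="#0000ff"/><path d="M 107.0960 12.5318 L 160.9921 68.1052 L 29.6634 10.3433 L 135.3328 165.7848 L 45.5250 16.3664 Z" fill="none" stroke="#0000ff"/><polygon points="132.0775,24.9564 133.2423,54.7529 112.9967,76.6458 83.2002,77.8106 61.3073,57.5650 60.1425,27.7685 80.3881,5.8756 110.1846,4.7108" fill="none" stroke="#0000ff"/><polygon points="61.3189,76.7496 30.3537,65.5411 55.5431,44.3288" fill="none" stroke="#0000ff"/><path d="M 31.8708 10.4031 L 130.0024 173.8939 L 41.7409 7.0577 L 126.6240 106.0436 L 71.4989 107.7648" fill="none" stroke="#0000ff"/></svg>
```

G21
G90
G0 X68.1952 Y36.7504
M4 S382
G1 X29.8157 Y29.2551 F1566
G1 X119.9609 Y8.9565
G1 X67.7563 Y27.4348
G1 X75.1817 Y70.7108
G0 X107.0960 Y170.0906
M4 S382
G1 X160.9921 Y114.5172 F1566
G1 X29.6634 Y172.2791
G1 X135.3328 Y16.8376
G1 X45.5250 Y166.2560
G1 X107.0960 Y170.0906
G0 X132.0775 Y157.6660
M4 S382
G1 X133.2423 Y127.8695 F1566
G1 X112.9967 Y105.9766
G1 X83.2002 Y104.8118
G1 X61.3073 Y125.0574
G1 X60.1425 Y154.8539
G1 X80.3881 Y176.7468
G1 X110.1846 Y177.9116
G1 X132.0775 Y157.6660
G0 X61.3189 Y105.8728
M4 S382
G1 X30.3537 Y117.0813 F1566
G1 X55.5431 Y138.2936
G1 X61.3189 Y105.8728
G0 X31.8708 Y172.2193
M4 S382
G1 X130.0024 Y8.7285 F1566
G1 X41.7409 Y175.5647
G1 X126.6240 Y76.5788
G1 X71.4989 Y74.8576
M5

viewBox `0 0 172.8053 182.6224` with mm width/height → 1 unit = 1 mm. Flip: y_m = 182.6224 − y_svg.

**Shape 1** — `<path>` open polyline, stroke `#0000ff` → score (S382, F1566). Machine vertices: (68.1952,36.7504) → (29.8157,29.2551) → (119.9609,8.9565) → (67.7563,27.4348) → (75.1817,70.7108). Open path.

**Shape 2** — `<path>` closed polygon, stroke `#0000ff` → score (S382, F1566). Machine vertices: (107.0960,170.0906) → (160.9921,114.5172) → (29.6634,172.2791) → (135.3328,16.8376) → (45.5250,166.2560) → (107.0960,170.0906). Closed: final G1 returns to the first vertex.

**Shape 3** — `<polygon>` regular polygon, stroke `#0000ff` → score (S382, F1566). Machine vertices: (132.0775,157.6660) → (133.2423,127.8695) → (112.9967,105.9766) → (83.2002,104.8118) → (61.3073,125.0574) → (60.1425,154.8539) → (80.3881,176.7468) → (110.1846,177.9116) → (132.0775,157.6660). Closed: final G1 returns to the first vertex.

**Shape 4** — `<polygon>` regular polygon, stroke `#0000ff` → score (S382, F1566). Machine vertices: (61.3189,105.8728) → (30.3537,117.0813) → (55.5431,138.2936) → (61.3189,105.8728). Closed: final G1 returns to the first vertex.

**Shape 5** — `<path>` open polyline, stroke `#0000ff` → score (S382, F1566). Machine vertices: (31.8708,172.2193) → (130.0024,8.7285) → (41.7409,175.5647) → (126.6240,76.5788) → (71.4989,74.8576). Open path.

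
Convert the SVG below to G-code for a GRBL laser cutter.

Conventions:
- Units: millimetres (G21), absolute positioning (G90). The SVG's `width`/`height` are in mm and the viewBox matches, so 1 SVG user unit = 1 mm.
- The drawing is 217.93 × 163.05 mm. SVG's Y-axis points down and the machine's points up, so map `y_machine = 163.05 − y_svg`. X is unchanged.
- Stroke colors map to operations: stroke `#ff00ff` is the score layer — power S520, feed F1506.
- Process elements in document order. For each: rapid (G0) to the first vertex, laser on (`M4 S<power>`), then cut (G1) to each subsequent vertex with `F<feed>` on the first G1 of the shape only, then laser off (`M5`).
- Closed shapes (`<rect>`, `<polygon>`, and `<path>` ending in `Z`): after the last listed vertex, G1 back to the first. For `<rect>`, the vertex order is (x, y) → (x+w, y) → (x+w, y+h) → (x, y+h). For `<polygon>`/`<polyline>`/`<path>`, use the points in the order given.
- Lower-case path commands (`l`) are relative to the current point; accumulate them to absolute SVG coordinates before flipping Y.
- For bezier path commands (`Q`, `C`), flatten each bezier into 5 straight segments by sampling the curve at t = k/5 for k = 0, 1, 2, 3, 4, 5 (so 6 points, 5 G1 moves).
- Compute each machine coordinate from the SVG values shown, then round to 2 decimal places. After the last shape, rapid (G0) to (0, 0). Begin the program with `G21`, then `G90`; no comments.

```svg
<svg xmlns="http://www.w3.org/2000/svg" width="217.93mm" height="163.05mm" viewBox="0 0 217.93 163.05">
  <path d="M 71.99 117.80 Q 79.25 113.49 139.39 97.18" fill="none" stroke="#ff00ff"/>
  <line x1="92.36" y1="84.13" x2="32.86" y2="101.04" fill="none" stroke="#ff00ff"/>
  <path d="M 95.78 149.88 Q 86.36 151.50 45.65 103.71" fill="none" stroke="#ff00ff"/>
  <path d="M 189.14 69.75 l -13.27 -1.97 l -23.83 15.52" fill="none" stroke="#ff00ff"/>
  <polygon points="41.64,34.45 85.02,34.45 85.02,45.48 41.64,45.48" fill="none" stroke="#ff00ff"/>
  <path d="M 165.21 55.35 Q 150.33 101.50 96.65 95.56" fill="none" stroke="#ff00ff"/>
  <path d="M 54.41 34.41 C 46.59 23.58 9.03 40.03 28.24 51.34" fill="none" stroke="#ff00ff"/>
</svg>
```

G21
G90
G0 X71.99 Y45.25
M4 S520
G1 X77.01 Y47.45 F1506
G1 X86.26 Y50.62
G1 X99.74 Y54.74
G1 X117.45 Y59.83
G1 X139.39 Y65.87
M5
G0 X92.36 Y78.92
M4 S520
G1 X32.86 Y62.01 F1506
M5
G0 X95.78 Y13.17
M4 S520
G1 X90.76 Y14.50 F1506
G1 X83.24 Y19.78
G1 X73.21 Y29.01
G1 X60.68 Y42.20
G1 X45.65 Y59.34
M5
G0 X189.14 Y93.30
M4 S520
G1 X175.87 Y95.27 F1506
G1 X152.04 Y79.75
M5
G0 X41.64 Y128.60
M4 S520
G1 X85.02 Y128.60 F1506
G1 X85.02 Y117.57
G1 X41.64 Y117.57
G1 X41.64 Y128.60
M5
G0 X165.21 Y107.70
M4 S520
G1 X157.71 Y91.32 F1506
G1 X147.10 Y79.11
G1 X133.39 Y71.07
G1 X116.57 Y67.20
G1 X96.65 Y67.49
M5
G0 X54.41 Y128.64
M4 S520
G1 X46.84 Y132.12 F1506
G1 X36.29 Y130.62
G1 X26.90 Y125.67
G1 X22.83 Y118.85
G1 X28.24 Y111.71
M5
G0 X0.00 Y0.00

1 u = 1 mm; y_m = 163.05 − y.

[1] `<path>` quadratic bezier, #ff00ff→score S520 F1506: (71.99,45.25) → (77.01,47.45) → (86.26,50.62) → (99.74,54.74) → (117.45,59.83) → (139.39,65.87)

[2] `<line>` line segment, #ff00ff→score S520 F1506: (92.36,78.92) → (32.86,62.01)

[3] `<path>` quadratic bezier, #ff00ff→score S520 F1506: (95.78,13.17) → (90.76,14.50) → (83.24,19.78) → (73.21,29.01) → (60.68,42.20) → (45.65,59.34)

[4] `<path>` open polyline, #ff00ff→score S520 F1506: (189.14,93.30) → (175.87,95.27) → (152.04,79.75)

[5] `<polygon>` rectangle, #ff00ff→score S520 F1506: (41.64,128.60) → (85.02,128.60) → (85.02,117.57) → (41.64,117.57) → (41.64,128.60) (closed)

[6] `<path>` quadratic bezier, #ff00ff→score S520 F1506: (165.21,107.70) → (157.71,91.32) → (147.10,79.11) → (133.39,71.07) → (116.57,67.20) → (96.65,67.49)

[7] `<path>` cubic bezier, #ff00ff→score S520 F1506: (54.41,128.64) → (46.84,132.12) → (36.29,130.62) → (26.90,125.67) → (22.83,118.85) → (28.24,111.71)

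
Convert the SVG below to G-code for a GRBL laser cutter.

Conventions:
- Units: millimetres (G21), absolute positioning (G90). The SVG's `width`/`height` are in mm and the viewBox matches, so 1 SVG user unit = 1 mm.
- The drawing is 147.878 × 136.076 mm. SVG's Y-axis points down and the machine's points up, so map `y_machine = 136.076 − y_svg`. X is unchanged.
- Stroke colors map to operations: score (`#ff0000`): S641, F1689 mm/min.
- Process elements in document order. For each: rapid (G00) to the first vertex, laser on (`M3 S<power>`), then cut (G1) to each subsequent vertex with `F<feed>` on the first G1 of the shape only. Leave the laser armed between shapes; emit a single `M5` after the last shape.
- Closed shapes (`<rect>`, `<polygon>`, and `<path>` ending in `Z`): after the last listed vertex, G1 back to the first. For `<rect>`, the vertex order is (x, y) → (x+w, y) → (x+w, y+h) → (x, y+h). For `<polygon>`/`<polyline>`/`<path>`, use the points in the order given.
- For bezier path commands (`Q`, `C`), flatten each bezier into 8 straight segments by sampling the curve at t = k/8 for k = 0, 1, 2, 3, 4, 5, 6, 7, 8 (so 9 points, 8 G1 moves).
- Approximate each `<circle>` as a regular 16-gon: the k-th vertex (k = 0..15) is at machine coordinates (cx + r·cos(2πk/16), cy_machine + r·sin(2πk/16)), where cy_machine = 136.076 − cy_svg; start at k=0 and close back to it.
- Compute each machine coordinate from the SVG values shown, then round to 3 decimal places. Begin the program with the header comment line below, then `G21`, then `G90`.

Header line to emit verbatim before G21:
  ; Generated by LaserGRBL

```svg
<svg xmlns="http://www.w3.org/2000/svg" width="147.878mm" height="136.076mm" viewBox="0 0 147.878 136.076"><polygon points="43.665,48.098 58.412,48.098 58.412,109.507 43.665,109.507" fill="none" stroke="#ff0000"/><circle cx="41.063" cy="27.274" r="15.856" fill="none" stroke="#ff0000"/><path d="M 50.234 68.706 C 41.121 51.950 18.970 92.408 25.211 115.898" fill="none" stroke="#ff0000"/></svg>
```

1 u = 1 mm; y_m = 136.076 − y.

[1] `<polygon>` rectangle, #ff0000→score S641 F1689: (43.665,87.978) → (58.412,87.978) → (58.412,26.569) → (43.665,26.569) → (43.665,87.978) (closed)

[2] `<circle>` circle, #ff0000→score S641 F1689: (56.919,108.802) → (55.712,114.870) → (52.275,120.014) → (47.131,123.451) → (41.063,124.658) → (34.995,123.451) → (29.851,120.014) → (26.414,114.870) → (25.207,108.802) → (26.414,102.734) → (29.851,97.590) → (34.995,94.153) → (41.063,92.946) → (47.131,94.153) → (52.275,97.590) → (55.712,102.734) → (56.919,108.802) (closed)

[3] `<path>` cubic bezier, #ff0000→score S641 F1689: (50.234,67.370) → (46.286,71.116) → (41.602,70.368) → (36.666,65.995) → (31.965,58.866) → (27.983,49.851) → (25.206,39.818) → (24.121,29.637) → (25.211,20.178)

; Generated by LaserGRBL
G21
G90
G00 X43.665 Y87.978
M3 S641
G1 X58.412 Y87.978 F1689
G1 X58.412 Y26.569
G1 X43.665 Y26.569
G1 X43.665 Y87.978
G00 X56.919 Y108.802
M3 S641
G1 X55.712 Y114.870 F1689
G1 X52.275 Y120.014
G1 X47.131 Y123.451
G1 X41.063 Y124.658
G1 X34.995 Y123.451
G1 X29.851 Y120.014
G1 X26.414 Y114.870
G1 X25.207 Y108.802
G1 X26.414 Y102.734
G1 X29.851 Y97.590
G1 X34.995 Y94.153
G1 X41.063 Y92.946
G1 X47.131 Y94.153
G1 X52.275 Y97.590
G1 X55.712 Y102.734
G1 X56.919 Y108.802
G00 X50.234 Y67.370
M3 S641
G1 X46.286 Y71.116 F1689
G1 X41.602 Y70.368
G1 X36.666 Y65.995
G1 X31.965 Y58.866
G1 X27.983 Y49.851
G1 X25.206 Y39.818
G1 X24.121 Y29.637
G1 X25.211 Y20.178
M5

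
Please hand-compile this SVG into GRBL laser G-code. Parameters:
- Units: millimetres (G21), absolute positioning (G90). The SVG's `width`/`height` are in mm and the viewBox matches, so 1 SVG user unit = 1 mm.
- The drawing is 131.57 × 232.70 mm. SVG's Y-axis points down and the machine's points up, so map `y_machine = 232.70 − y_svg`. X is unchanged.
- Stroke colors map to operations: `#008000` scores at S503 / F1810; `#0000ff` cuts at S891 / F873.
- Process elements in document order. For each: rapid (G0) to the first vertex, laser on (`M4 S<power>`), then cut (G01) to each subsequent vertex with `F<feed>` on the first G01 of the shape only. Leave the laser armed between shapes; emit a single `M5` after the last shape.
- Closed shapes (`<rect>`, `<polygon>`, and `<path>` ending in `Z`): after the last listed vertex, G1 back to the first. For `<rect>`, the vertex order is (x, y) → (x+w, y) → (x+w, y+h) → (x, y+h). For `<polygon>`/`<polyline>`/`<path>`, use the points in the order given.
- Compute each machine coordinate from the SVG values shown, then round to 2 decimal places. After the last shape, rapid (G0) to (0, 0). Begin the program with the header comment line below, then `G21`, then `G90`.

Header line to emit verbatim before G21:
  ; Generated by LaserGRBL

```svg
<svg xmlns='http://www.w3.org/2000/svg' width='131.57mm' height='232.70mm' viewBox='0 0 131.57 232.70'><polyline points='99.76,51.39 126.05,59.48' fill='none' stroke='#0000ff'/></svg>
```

Since the viewBox matches the mm dimensions, user units are millimetres directly. The only transform is the Y-flip y_m = 232.70 − y_svg.

Shape 1 is a line segment drawn with `<polyline>`. Its stroke #0000ff means cut at S891, F873. After flipping Y the toolpath is (99.76,181.31) → (126.05,173.22).

; Generated by LaserGRBL
G21
G90
G0 X99.76 Y181.31
M4 S891
G01 X126.05 Y173.22 F873
M5
G0 X0.00 Y0.00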